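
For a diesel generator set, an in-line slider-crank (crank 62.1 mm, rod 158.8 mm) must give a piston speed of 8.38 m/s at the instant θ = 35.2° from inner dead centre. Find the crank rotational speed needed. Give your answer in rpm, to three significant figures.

1680

For an in-line slider-crank, |v_piston| = rω|sinθ|·[1 + r cosθ/√(L² − r² sin²θ)].
With r = 0.0621 m, L = 0.1588 m, θ = 35.2°: the bracketed kinematic factor |dx/dθ| = 0.047537 m.
ω = v/|dx/dθ| = 8.38/0.047537 = 176.28 rad/s.
N = 60ω/(2π) = 1683.4 rpm.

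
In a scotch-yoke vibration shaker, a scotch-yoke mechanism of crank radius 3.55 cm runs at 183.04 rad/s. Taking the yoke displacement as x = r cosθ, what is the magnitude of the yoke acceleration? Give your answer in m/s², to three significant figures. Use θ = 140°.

ω = 183 rad/s
x = r cosθ ⇒ ẍ = −rω² cosθ (ω constant).
|a| = rω²|cosθ| = 0.0355·(183)²·|cos 140°| = 911.12 m/s².

911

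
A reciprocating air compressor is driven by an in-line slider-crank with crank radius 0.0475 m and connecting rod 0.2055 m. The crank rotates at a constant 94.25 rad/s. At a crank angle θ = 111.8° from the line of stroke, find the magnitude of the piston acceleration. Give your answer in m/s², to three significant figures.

ω = 94.25 rad/s
x(θ) = r cosθ + √(L² − r² sin²θ); with ω constant, a = ω²·d²x/dθ².
d²x/dθ² = −r cosθ − r²(cos2θ)/√u − r⁴ sin²2θ/(4u^{3/2}),  u = L² − r² sin²θ = 0.0402852 m².
Substituting r = 0.0475 m, L = 0.2055 m, θ = 111.8°: d²x/dθ² = +0.025706 m.
a = ω²·d²x/dθ² = (94.25)²·(+0.025706) = +228.35 m/s²;  |a| = 228.35 m/s².

228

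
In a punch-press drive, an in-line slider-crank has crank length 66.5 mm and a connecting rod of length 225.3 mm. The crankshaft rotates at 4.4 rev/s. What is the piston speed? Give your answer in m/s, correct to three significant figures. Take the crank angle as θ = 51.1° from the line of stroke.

ω = 2π·4.4 = 27.65 rad/s
For an in-line slider-crank, x = r cosθ + √(L² − r² sin²θ), so v = −rω sinθ·[1 + r cosθ/√(L² − r² sin²θ)].
With r = 0.0665 m, L = 0.2253 m, θ = 51.1°: √(L² − r² sin²θ) = 0.21928 m.
v = −0.0665·27.65·0.77824·[1 + 0.0665·0.62796/0.21928] = -1.7032 m/s.
|v| = 1.7032 m/s.

1.70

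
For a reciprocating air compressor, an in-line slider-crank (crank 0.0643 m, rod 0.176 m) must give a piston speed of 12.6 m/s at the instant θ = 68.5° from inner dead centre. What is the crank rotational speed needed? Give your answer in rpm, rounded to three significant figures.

1760

For an in-line slider-crank, |v_piston| = rω|sinθ|·[1 + r cosθ/√(L² − r² sin²θ)].
With r = 0.0643 m, L = 0.176 m, θ = 68.5°: the bracketed kinematic factor |dx/dθ| = 0.068344 m.
ω = v/|dx/dθ| = 12.6/0.068344 = 184.36 rad/s.
N = 60ω/(2π) = 1760.5 rpm.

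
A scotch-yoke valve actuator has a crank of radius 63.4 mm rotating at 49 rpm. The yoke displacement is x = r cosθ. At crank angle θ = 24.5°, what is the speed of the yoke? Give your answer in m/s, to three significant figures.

0.135

ω = 5.131 rad/s (from 49 rpm).
x = r cosθ ⇒ ẋ = −rω sinθ.
|v| = rω|sinθ| = 0.0634·5.131·|sin 24.5°| = 0.13491 m/s.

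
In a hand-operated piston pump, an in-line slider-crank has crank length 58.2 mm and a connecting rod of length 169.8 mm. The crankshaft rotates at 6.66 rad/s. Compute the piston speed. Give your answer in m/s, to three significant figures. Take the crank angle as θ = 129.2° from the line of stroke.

ω = 6.66 rad/s
For an in-line slider-crank, x = r cosθ + √(L² − r² sin²θ), so v = −rω sinθ·[1 + r cosθ/√(L² − r² sin²θ)].
With r = 0.0582 m, L = 0.1698 m, θ = 129.2°: √(L² − r² sin²θ) = 0.1637 m.
v = −0.0582·6.66·0.77494·[1 + 0.0582·-0.63203/0.1637] = -0.23288 m/s.
|v| = 0.23288 m/s.

0.233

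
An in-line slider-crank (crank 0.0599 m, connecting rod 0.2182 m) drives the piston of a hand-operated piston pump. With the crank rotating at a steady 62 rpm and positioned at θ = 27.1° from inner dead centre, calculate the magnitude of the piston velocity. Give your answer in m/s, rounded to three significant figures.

0.221

ω = 2π·62/60 = 6.493 rad/s
For an in-line slider-crank, x = r cosθ + √(L² − r² sin²θ), so v = −rω sinθ·[1 + r cosθ/√(L² − r² sin²θ)].
With r = 0.0599 m, L = 0.2182 m, θ = 27.1°: √(L² − r² sin²θ) = 0.21649 m.
v = −0.0599·6.493·0.45554·[1 + 0.0599·0.89021/0.21649] = -0.2208 m/s.
|v| = 0.2208 m/s.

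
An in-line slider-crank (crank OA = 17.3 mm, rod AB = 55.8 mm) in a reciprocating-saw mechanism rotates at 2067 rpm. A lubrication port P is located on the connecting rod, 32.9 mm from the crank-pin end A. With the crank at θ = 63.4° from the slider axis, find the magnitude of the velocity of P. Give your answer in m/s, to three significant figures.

ω = 216.5 rad/s.  Crank-pin speed |V_A| = rω = 3.7447 m/s, perpendicular to OA.
Rod angle: sinφ = −(r/L) sinθ ⇒ φ = -16.094°; ω_rod = −rω cosθ/√(L²−r²sin²θ) = -31.274 rad/s.
V_P = V_A + ω_rod × AP, with AP = 0.0329 m along the rod.
Components: V_Px = −rω sinθ − a·ω_rod·sinφ = -3.6336 m/s;  V_Py = rω cosθ + a·ω_rod·cosφ = +0.68811 m/s.
|V_P| = √(V_Px² + V_Py²) = 3.6981 m/s.

3.70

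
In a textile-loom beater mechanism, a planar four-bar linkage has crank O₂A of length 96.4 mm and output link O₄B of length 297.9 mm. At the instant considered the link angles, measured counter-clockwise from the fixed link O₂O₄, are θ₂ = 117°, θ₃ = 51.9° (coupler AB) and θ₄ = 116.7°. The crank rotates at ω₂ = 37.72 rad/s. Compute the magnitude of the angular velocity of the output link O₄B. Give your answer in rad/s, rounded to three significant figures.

ω₂ = 37.72 rad/s
Differentiating the loop-closure r₂e^{iθ₂}+r₃e^{iθ₃}=r₁+r₄e^{iθ₄} gives r₂ω₂e^{iθ₂}+r₃ω₃e^{iθ₃}=r₄ω₄e^{iθ₄}.
Eliminating the other unknown: ω₄ = r₂ω₂ sin(θ₂−θ₃) / [r₄ sin(θ₄−θ₃)].
Numerator sine = +0.90704; denominator sine = +0.90483.
Result = 0.0964·37.72·(+0.90704) / (0.2979·(+0.90483)) = +12.236 rad/s; magnitude 12.236 rad/s.

12.2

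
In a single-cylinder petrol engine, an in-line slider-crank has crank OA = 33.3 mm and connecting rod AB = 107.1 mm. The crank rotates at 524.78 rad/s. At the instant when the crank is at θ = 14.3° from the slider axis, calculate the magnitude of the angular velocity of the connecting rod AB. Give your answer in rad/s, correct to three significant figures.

ω = 524.8 rad/s
The rod makes angle φ with the slider axis where L sinφ = r sinθ; differentiating, L cosφ·φ̇ = r ω cosθ.
L cosφ = √(L² − r² sin²θ) = 0.10678 m.
|ω_rod| = r ω |cosθ| / √(L² − r² sin²θ) = 0.0333·524.8·0.96902/0.10678 = 158.58 rad/s.

159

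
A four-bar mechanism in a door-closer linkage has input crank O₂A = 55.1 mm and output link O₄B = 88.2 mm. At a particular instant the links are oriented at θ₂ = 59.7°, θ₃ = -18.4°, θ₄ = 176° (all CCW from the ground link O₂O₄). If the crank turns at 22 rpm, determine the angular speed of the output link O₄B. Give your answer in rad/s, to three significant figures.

ω₂ = 2.304 rad/s (from 22 rpm).
Differentiating the loop-closure r₂e^{iθ₂}+r₃e^{iθ₃}=r₁+r₄e^{iθ₄} gives r₂ω₂e^{iθ₂}+r₃ω₃e^{iθ₃}=r₄ω₄e^{iθ₄}.
Eliminating the other unknown: ω₄ = r₂ω₂ sin(θ₂−θ₃) / [r₄ sin(θ₄−θ₃)].
Numerator sine = +0.97851; denominator sine = -0.24869.
Result = 0.0551·2.304·(+0.97851) / (0.0882·(-0.24869)) = -5.6629 rad/s; magnitude 5.6629 rad/s.

5.66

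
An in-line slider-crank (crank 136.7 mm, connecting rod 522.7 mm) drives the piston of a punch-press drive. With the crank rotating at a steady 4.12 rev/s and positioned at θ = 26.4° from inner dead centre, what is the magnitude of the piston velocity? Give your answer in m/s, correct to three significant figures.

ω = 2π·4.12 = 25.89 rad/s
For an in-line slider-crank, x = r cosθ + √(L² − r² sin²θ), so v = −rω sinθ·[1 + r cosθ/√(L² − r² sin²θ)].
With r = 0.1367 m, L = 0.5227 m, θ = 26.4°: √(L² − r² sin²θ) = 0.51915 m.
v = −0.1367·25.89·0.44464·[1 + 0.1367·0.89571/0.51915] = -1.9445 m/s.
|v| = 1.9445 m/s.

1.94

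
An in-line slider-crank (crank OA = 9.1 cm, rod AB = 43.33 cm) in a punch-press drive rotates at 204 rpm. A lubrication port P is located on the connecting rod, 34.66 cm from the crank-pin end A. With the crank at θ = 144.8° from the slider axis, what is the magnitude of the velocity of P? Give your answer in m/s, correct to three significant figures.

1.02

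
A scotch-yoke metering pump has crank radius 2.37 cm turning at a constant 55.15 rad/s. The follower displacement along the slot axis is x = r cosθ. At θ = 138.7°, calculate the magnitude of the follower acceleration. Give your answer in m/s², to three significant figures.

ω = 55.15 rad/s
x = r cosθ ⇒ ẍ = −rω² cosθ (ω constant).
|a| = rω²|cosθ| = 0.0237·(55.15)²·|cos 138.7°| = 54.154 m/s².

54.2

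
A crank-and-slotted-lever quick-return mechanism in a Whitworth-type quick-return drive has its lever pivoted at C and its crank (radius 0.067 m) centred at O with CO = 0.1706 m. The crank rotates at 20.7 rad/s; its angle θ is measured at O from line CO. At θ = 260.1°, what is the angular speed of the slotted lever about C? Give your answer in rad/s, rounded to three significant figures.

1.76

ω = 20.7 rad/s
Crank pin A relative to C: A = (d + r cosθ, r sinθ); lever angle φ = atan2(r sinθ, d + r cosθ).
Differentiating tanφ: φ̇ = rω(d cosθ + r)/(d² + r² + 2dr cosθ).
d² + r² + 2dr cosθ = |CA|² = 0.029663 m²;  d cosθ + r = +0.037669 m.
|ω_lever| = |0.067·20.7·+0.037669| / 0.029663 = 1.7612 rad/s.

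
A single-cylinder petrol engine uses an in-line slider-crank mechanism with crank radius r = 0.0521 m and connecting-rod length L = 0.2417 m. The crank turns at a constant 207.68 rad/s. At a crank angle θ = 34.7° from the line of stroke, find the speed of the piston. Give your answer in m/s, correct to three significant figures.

ω = 207.7 rad/s
For an in-line slider-crank, x = r cosθ + √(L² − r² sin²θ), so v = −rω sinθ·[1 + r cosθ/√(L² − r² sin²θ)].
With r = 0.0521 m, L = 0.2417 m, θ = 34.7°: √(L² − r² sin²θ) = 0.23987 m.
v = −0.0521·207.7·0.56928·[1 + 0.0521·0.82214/0.23987] = -7.2596 m/s.
|v| = 7.2596 m/s.

7.26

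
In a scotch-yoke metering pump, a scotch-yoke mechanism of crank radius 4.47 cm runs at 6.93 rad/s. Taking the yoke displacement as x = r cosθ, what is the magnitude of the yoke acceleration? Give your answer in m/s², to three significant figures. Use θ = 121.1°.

1.11

ω = 6.93 rad/s
x = r cosθ ⇒ ẍ = −rω² cosθ (ω constant).
|a| = rω²|cosθ| = 0.0447·(6.93)²·|cos 121.1°| = 1.1088 m/s².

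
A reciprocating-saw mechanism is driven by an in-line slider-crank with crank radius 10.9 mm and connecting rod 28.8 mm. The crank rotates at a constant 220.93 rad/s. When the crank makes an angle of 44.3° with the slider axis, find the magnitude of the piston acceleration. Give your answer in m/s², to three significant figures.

394

ω = 220.9 rad/s
x(θ) = r cosθ + √(L² − r² sin²θ); with ω constant, a = ω²·d²x/dθ².
d²x/dθ² = −r cosθ − r²(cos2θ)/√u − r⁴ sin²2θ/(4u^{3/2}),  u = L² − r² sin²θ = 0.000771486 m².
Substituting r = 0.0109 m, L = 0.0288 m, θ = 44.3°: d²x/dθ² = -0.0080701 m.
a = ω²·d²x/dθ² = (220.9)²·(-0.0080701) = -393.9 m/s²;  |a| = 393.9 m/s².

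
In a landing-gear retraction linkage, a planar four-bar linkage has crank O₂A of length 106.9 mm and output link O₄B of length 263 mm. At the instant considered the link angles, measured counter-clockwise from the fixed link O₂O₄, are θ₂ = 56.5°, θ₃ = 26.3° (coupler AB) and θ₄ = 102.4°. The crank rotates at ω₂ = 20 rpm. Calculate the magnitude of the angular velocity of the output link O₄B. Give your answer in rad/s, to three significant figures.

ω₂ = 2.094 rad/s (from 20 rpm).
Differentiating the loop-closure r₂e^{iθ₂}+r₃e^{iθ₃}=r₁+r₄e^{iθ₄} gives r₂ω₂e^{iθ₂}+r₃ω₃e^{iθ₃}=r₄ω₄e^{iθ₄}.
Eliminating the other unknown: ω₄ = r₂ω₂ sin(θ₂−θ₃) / [r₄ sin(θ₄−θ₃)].
Numerator sine = +0.50302; denominator sine = +0.97072.
Result = 0.1069·2.094·(+0.50302) / (0.263·(+0.97072)) = +0.44114 rad/s; magnitude 0.44114 rad/s.

0.441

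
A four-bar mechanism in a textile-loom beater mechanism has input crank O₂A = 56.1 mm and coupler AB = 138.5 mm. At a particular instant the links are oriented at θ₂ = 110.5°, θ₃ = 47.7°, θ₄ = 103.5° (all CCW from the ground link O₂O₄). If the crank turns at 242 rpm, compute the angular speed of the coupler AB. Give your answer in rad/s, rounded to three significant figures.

1.51

ω₂ = 25.34 rad/s (from 242 rpm).
Differentiating the loop-closure r₂e^{iθ₂}+r₃e^{iθ₃}=r₁+r₄e^{iθ₄} gives r₂ω₂e^{iθ₂}+r₃ω₃e^{iθ₃}=r₄ω₄e^{iθ₄}.
Eliminating the other unknown: ω₃ = r₂ω₂ sin(θ₄−θ₂) / [r₃ sin(θ₃−θ₄)].
Numerator sine = -0.12187; denominator sine = -0.82708.
Result = 0.0561·25.34·(-0.12187) / (0.1385·(-0.82708)) = +1.5125 rad/s; magnitude 1.5125 rad/s.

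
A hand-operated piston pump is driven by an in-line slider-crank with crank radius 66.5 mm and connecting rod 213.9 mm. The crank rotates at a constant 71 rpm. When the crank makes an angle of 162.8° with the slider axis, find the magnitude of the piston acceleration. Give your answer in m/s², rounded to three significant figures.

ω = 2π·71/60 = 7.435 rad/s
x(θ) = r cosθ + √(L² − r² sin²θ); with ω constant, a = ω²·d²x/dθ².
d²x/dθ² = −r cosθ − r²(cos2θ)/√u − r⁴ sin²2θ/(4u^{3/2}),  u = L² − r² sin²θ = 0.0453665 m².
Substituting r = 0.0665 m, L = 0.2139 m, θ = 162.8°: d²x/dθ² = +0.046233 m.
a = ω²·d²x/dθ² = (7.435)²·(+0.046233) = +2.5558 m/s²;  |a| = 2.5558 m/s².

2.56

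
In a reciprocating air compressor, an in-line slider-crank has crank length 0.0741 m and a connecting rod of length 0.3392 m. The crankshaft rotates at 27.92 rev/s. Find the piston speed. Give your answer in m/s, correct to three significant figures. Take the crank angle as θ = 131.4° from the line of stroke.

ω = 2π·27.9 = 175.4 rad/s
For an in-line slider-crank, x = r cosθ + √(L² − r² sin²θ), so v = −rω sinθ·[1 + r cosθ/√(L² − r² sin²θ)].
With r = 0.0741 m, L = 0.3392 m, θ = 131.4°: √(L² − r² sin²θ) = 0.33461 m.
v = −0.0741·175.4·0.75011·[1 + 0.0741·-0.66131/0.33461] = -8.3228 m/s.
|v| = 8.3228 m/s.

8.32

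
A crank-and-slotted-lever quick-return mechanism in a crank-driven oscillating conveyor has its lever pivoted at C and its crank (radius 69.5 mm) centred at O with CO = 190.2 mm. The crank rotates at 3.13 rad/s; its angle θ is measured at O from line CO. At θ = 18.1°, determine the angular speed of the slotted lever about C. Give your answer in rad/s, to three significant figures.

0.823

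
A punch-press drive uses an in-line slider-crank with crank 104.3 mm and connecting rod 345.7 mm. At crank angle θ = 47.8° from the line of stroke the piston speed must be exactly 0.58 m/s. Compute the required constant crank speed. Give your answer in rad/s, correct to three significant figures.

For an in-line slider-crank, |v_piston| = rω|sinθ|·[1 + r cosθ/√(L² − r² sin²θ)].
With r = 0.1043 m, L = 0.3457 m, θ = 47.8°: the bracketed kinematic factor |dx/dθ| = 0.093331 m.
ω = v/|dx/dθ| = 0.58/0.093331 = 6.2144 rad/s.

6.21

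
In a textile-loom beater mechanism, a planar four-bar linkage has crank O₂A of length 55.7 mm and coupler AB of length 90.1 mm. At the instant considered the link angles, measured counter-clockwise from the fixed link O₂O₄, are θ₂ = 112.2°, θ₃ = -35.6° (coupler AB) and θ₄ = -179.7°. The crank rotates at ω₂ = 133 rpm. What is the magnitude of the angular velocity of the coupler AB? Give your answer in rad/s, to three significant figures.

13.6

ω₂ = 13.93 rad/s (from 133 rpm).
Differentiating the loop-closure r₂e^{iθ₂}+r₃e^{iθ₃}=r₁+r₄e^{iθ₄} gives r₂ω₂e^{iθ₂}+r₃ω₃e^{iθ₃}=r₄ω₄e^{iθ₄}.
Eliminating the other unknown: ω₃ = r₂ω₂ sin(θ₄−θ₂) / [r₃ sin(θ₃−θ₄)].
Numerator sine = +0.92784; denominator sine = +0.58637.
Result = 0.0557·13.93·(+0.92784) / (0.0901·(+0.58637)) = +13.624 rad/s; magnitude 13.624 rad/s.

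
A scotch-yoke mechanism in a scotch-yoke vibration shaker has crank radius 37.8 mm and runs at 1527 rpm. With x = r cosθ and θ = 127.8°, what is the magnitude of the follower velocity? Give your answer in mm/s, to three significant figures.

4780

ω = 159.9 rad/s (from 1527 rpm).
x = r cosθ ⇒ ẋ = −rω sinθ.
|v| = rω|sinθ| = 0.0378·159.9·|sin 127.8°| = 4.7761 m/s = 4776.1 mm/s.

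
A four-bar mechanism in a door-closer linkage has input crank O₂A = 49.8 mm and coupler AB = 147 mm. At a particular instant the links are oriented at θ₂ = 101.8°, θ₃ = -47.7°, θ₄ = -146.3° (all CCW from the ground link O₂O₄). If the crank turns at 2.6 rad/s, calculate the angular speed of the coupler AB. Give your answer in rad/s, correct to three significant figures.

ω₂ = 2.6 rad/s
Differentiating the loop-closure r₂e^{iθ₂}+r₃e^{iθ₃}=r₁+r₄e^{iθ₄} gives r₂ω₂e^{iθ₂}+r₃ω₃e^{iθ₃}=r₄ω₄e^{iθ₄}.
Eliminating the other unknown: ω₃ = r₂ω₂ sin(θ₄−θ₂) / [r₃ sin(θ₃−θ₄)].
Numerator sine = +0.92784; denominator sine = +0.98876.
Result = 0.0498·2.6·(+0.92784) / (0.147·(+0.98876)) = +0.82655 rad/s; magnitude 0.82655 rad/s.

0.827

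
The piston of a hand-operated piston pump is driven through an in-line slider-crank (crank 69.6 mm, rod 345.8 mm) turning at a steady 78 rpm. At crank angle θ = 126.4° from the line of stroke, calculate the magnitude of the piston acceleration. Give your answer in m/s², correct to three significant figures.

ω = 2π·78/60 = 8.168 rad/s
x(θ) = r cosθ + √(L² − r² sin²θ); with ω constant, a = ω²·d²x/dθ².
d²x/dθ² = −r cosθ − r²(cos2θ)/√u − r⁴ sin²2θ/(4u^{3/2}),  u = L² − r² sin²θ = 0.116439 m².
Substituting r = 0.0696 m, L = 0.3458 m, θ = 126.4°: d²x/dθ² = +0.045365 m.
a = ω²·d²x/dθ² = (8.168)²·(+0.045365) = +3.0267 m/s²;  |a| = 3.0267 m/s².

3.03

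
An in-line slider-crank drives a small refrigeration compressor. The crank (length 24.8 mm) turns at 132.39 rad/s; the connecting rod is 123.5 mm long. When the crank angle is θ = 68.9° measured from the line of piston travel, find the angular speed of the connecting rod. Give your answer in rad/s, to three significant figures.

ω = 132.4 rad/s
The rod makes angle φ with the slider axis where L sinφ = r sinθ; differentiating, L cosφ·φ̇ = r ω cosθ.
L cosφ = √(L² − r² sin²θ) = 0.12131 m.
|ω_rod| = r ω |cosθ| / √(L² − r² sin²θ) = 0.0248·132.4·0.36000/0.12131 = 9.7431 rad/s.

9.74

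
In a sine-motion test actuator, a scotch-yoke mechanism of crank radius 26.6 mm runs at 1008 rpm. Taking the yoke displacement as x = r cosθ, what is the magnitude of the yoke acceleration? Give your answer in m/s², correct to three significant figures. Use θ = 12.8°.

ω = 105.6 rad/s (from 1008 rpm).
x = r cosθ ⇒ ẍ = −rω² cosθ (ω constant).
|a| = rω²|cosθ| = 0.0266·(105.6)²·|cos 12.8°| = 289.02 m/s².

289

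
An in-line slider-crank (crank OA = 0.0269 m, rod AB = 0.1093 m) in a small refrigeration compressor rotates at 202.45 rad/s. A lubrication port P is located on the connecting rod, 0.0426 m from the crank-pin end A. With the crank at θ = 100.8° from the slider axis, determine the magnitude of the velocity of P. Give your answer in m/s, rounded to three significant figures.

ω = 202.4 rad/s.  Crank-pin speed |V_A| = rω = 5.4459 m/s, perpendicular to OA.
Rod angle: sinφ = −(r/L) sinθ ⇒ φ = -13.990°; ω_rod = −rω cosθ/√(L²−r²sin²θ) = +9.6217 rad/s.
V_P = V_A + ω_rod × AP, with AP = 0.0426 m along the rod.
Components: V_Px = −rω sinθ − a·ω_rod·sinφ = -5.2504 m/s;  V_Py = rω cosθ + a·ω_rod·cosφ = -0.62273 m/s.
|V_P| = √(V_Px² + V_Py²) = 5.2872 m/s.

5.29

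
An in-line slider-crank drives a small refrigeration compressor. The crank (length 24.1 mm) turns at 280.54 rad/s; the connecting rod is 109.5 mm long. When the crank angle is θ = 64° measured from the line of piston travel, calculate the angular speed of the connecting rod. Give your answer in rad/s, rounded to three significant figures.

27.6

ω = 280.5 rad/s
The rod makes angle φ with the slider axis where L sinφ = r sinθ; differentiating, L cosφ·φ̇ = r ω cosθ.
L cosφ = √(L² − r² sin²θ) = 0.10734 m.
|ω_rod| = r ω |cosθ| / √(L² − r² sin²θ) = 0.0241·280.5·0.43837/0.10734 = 27.613 rad/s.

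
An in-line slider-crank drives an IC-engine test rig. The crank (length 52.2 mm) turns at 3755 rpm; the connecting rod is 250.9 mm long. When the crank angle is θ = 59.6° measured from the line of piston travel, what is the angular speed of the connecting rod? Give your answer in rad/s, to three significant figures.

42.1

ω = 393.2 rad/s (converted from 3755 rpm).
The rod makes angle φ with the slider axis where L sinφ = r sinθ; differentiating, L cosφ·φ̇ = r ω cosθ.
L cosφ = √(L² − r² sin²θ) = 0.24683 m.
|ω_rod| = r ω |cosθ| / √(L² − r² sin²θ) = 0.0522·393.2·0.50603/0.24683 = 42.082 rad/s.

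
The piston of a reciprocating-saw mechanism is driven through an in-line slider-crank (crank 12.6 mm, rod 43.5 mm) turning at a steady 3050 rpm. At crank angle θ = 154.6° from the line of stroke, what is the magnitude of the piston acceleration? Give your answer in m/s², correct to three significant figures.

919

ω = 2π·3050/60 = 319.4 rad/s
x(θ) = r cosθ + √(L² − r² sin²θ); with ω constant, a = ω²·d²x/dθ².
d²x/dθ² = −r cosθ − r²(cos2θ)/√u − r⁴ sin²2θ/(4u^{3/2}),  u = L² − r² sin²θ = 0.00186304 m².
Substituting r = 0.0126 m, L = 0.0435 m, θ = 154.6°: d²x/dθ² = +0.0090103 m.
a = ω²·d²x/dθ² = (319.4)²·(+0.0090103) = +919.17 m/s²;  |a| = 919.17 m/s².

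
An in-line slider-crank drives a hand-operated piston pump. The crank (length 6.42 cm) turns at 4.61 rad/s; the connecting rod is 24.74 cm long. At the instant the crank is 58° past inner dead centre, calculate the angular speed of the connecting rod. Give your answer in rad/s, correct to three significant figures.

ω = 4.61 rad/s
The rod makes angle φ with the slider axis where L sinφ = r sinθ; differentiating, L cosφ·φ̇ = r ω cosθ.
L cosφ = √(L² − r² sin²θ) = 0.24133 m.
|ω_rod| = r ω |cosθ| / √(L² − r² sin²θ) = 0.0642·4.61·0.52992/0.24133 = 0.64987 rad/s.

0.650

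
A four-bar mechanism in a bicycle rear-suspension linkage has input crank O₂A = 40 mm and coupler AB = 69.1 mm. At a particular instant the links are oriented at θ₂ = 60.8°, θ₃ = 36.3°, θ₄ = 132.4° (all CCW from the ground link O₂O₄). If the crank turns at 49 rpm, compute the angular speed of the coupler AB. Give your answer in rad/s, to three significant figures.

2.83

ω₂ = 5.131 rad/s (from 49 rpm).
Differentiating the loop-closure r₂e^{iθ₂}+r₃e^{iθ₃}=r₁+r₄e^{iθ₄} gives r₂ω₂e^{iθ₂}+r₃ω₃e^{iθ₃}=r₄ω₄e^{iθ₄}.
Eliminating the other unknown: ω₃ = r₂ω₂ sin(θ₄−θ₂) / [r₃ sin(θ₃−θ₄)].
Numerator sine = +0.94888; denominator sine = -0.99434.
Result = 0.04·5.131·(+0.94888) / (0.0691·(-0.99434)) = -2.8345 rad/s; magnitude 2.8345 rad/s.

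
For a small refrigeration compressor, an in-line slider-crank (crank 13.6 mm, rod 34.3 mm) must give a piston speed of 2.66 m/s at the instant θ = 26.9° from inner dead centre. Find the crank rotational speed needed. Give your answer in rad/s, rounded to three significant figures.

318

For an in-line slider-crank, |v_piston| = rω|sinθ|·[1 + r cosθ/√(L² − r² sin²θ)].
With r = 0.0136 m, L = 0.0343 m, θ = 26.9°: the bracketed kinematic factor |dx/dθ| = 0.0083647 m.
ω = v/|dx/dθ| = 2.66/0.0083647 = 318 rad/s.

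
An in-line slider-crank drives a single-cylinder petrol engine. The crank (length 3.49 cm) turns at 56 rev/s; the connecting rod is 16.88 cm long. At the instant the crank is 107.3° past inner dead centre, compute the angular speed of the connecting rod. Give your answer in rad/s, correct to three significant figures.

22.1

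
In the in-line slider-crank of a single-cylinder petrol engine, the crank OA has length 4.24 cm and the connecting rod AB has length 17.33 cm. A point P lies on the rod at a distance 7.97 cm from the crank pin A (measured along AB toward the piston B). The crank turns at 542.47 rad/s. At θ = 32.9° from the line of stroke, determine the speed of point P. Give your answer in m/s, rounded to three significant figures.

17.2

ω = 542.5 rad/s.  Crank-pin speed |V_A| = rω = 23.001 m/s, perpendicular to OA.
Rod angle: sinφ = −(r/L) sinθ ⇒ φ = -7.637°; ω_rod = −rω cosθ/√(L²−r²sin²θ) = -112.43 rad/s.
V_P = V_A + ω_rod × AP, with AP = 0.0797 m along the rod.
Components: V_Px = −rω sinθ − a·ω_rod·sinφ = -13.684 m/s;  V_Py = rω cosθ + a·ω_rod·cosφ = +10.43 m/s.
|V_P| = √(V_Px² + V_Py²) = 17.206 m/s.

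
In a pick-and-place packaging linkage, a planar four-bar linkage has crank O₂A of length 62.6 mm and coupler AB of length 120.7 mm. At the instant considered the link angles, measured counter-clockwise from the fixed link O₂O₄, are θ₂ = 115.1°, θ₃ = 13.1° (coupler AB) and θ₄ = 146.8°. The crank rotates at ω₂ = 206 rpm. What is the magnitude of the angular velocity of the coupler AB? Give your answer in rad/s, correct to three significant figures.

8.13

ω₂ = 21.57 rad/s (from 206 rpm).
Differentiating the loop-closure r₂e^{iθ₂}+r₃e^{iθ₃}=r₁+r₄e^{iθ₄} gives r₂ω₂e^{iθ₂}+r₃ω₃e^{iθ₃}=r₄ω₄e^{iθ₄}.
Eliminating the other unknown: ω₃ = r₂ω₂ sin(θ₄−θ₂) / [r₃ sin(θ₃−θ₄)].
Numerator sine = +0.52547; denominator sine = -0.72297.
Result = 0.0626·21.57·(+0.52547) / (0.1207·(-0.72297)) = -8.1319 rad/s; magnitude 8.1319 rad/s.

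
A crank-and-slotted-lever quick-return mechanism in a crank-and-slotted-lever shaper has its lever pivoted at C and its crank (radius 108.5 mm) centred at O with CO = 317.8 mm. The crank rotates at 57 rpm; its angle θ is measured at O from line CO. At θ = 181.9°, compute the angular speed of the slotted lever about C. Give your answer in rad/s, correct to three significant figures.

ω = 5.969 rad/s (from 57 rpm).
Crank pin A relative to C: A = (d + r cosθ, r sinθ); lever angle φ = atan2(r sinθ, d + r cosθ).
Differentiating tanφ: φ̇ = rω(d cosθ + r)/(d² + r² + 2dr cosθ).
d² + r² + 2dr cosθ = |CA|² = 0.0438444 m²;  d cosθ + r = -0.20913 m.
|ω_lever| = |0.1085·5.969·-0.20913| / 0.0438444 = 3.0891 rad/s.

3.09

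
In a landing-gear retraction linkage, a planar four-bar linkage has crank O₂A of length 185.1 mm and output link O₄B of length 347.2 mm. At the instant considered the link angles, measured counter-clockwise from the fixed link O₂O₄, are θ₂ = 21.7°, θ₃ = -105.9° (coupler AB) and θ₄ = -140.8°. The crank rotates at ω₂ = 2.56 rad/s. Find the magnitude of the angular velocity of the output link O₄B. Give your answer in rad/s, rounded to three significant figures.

1.89

ω₂ = 2.56 rad/s
Differentiating the loop-closure r₂e^{iθ₂}+r₃e^{iθ₃}=r₁+r₄e^{iθ₄} gives r₂ω₂e^{iθ₂}+r₃ω₃e^{iθ₃}=r₄ω₄e^{iθ₄}.
Eliminating the other unknown: ω₄ = r₂ω₂ sin(θ₂−θ₃) / [r₄ sin(θ₄−θ₃)].
Numerator sine = +0.79229; denominator sine = -0.57215.
Result = 0.1851·2.56·(+0.79229) / (0.3472·(-0.57215)) = -1.8899 rad/s; magnitude 1.8899 rad/s.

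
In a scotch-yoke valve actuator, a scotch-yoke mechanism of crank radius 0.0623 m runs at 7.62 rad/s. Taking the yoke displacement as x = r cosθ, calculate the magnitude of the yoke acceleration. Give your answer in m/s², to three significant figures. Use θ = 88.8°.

ω = 7.62 rad/s
x = r cosθ ⇒ ẍ = −rω² cosθ (ω constant).
|a| = rω²|cosθ| = 0.0623·(7.62)²·|cos 88.8°| = 0.075757 m/s².

0.0758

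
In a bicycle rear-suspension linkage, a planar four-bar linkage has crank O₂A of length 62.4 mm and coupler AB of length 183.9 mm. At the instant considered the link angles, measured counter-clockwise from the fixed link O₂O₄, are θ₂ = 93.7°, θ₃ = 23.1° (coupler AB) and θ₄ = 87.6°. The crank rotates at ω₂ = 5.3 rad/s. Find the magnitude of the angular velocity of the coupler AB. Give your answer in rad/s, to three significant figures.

0.212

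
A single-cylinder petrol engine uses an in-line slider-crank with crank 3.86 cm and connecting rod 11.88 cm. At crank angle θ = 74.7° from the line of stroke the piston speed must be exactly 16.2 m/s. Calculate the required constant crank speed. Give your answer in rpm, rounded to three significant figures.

For an in-line slider-crank, |v_piston| = rω|sinθ|·[1 + r cosθ/√(L² − r² sin²θ)].
With r = 0.0386 m, L = 0.1188 m, θ = 74.7°: the bracketed kinematic factor |dx/dθ| = 0.040593 m.
ω = v/|dx/dθ| = 16.2/0.040593 = 399.08 rad/s.
N = 60ω/(2π) = 3810.9 rpm.

3810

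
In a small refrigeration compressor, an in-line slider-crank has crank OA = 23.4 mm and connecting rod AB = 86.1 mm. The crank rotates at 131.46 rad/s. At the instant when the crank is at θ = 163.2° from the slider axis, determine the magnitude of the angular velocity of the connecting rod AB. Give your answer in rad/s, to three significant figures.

34.3

ω = 131.5 rad/s
The rod makes angle φ with the slider axis where L sinφ = r sinθ; differentiating, L cosφ·φ̇ = r ω cosθ.
L cosφ = √(L² − r² sin²θ) = 0.085834 m.
|ω_rod| = r ω |cosθ| / √(L² − r² sin²θ) = 0.0234·131.5·0.95732/0.085834 = 34.309 rad/s.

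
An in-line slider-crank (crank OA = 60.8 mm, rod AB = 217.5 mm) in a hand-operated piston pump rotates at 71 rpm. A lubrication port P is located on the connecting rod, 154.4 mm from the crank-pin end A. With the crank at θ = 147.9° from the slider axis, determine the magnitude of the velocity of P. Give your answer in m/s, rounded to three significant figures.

0.228

ω = 7.435 rad/s.  Crank-pin speed |V_A| = rω = 0.45205 m/s, perpendicular to OA.
Rod angle: sinφ = −(r/L) sinθ ⇒ φ = -8.543°; ω_rod = −rω cosθ/√(L²−r²sin²θ) = +1.7804 rad/s.
V_P = V_A + ω_rod × AP, with AP = 0.1544 m along the rod.
Components: V_Px = −rω sinθ − a·ω_rod·sinφ = -0.19939 m/s;  V_Py = rω cosθ + a·ω_rod·cosφ = -0.1111 m/s.
|V_P| = √(V_Px² + V_Py²) = 0.22825 m/s.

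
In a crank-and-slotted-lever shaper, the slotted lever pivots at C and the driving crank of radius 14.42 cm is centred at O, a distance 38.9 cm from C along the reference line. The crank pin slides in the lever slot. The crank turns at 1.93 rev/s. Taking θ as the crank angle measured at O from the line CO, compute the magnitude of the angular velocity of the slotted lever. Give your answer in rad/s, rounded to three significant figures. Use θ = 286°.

2.17

ω = 12.13 rad/s (from 1.93 rev/s).
Crank pin A relative to C: A = (d + r cosθ, r sinθ); lever angle φ = atan2(r sinθ, d + r cosθ).
Differentiating tanφ: φ̇ = rω(d cosθ + r)/(d² + r² + 2dr cosθ).
d² + r² + 2dr cosθ = |CA|² = 0.203038 m²;  d cosθ + r = +0.25142 m.
|ω_lever| = |0.1442·12.13·+0.25142| / 0.203038 = 2.1654 rad/s.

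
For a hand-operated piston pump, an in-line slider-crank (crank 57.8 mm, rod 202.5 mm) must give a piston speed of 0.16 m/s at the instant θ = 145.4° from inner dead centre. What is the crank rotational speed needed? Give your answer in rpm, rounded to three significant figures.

61.1

For an in-line slider-crank, |v_piston| = rω|sinθ|·[1 + r cosθ/√(L² − r² sin²θ)].
With r = 0.0578 m, L = 0.2025 m, θ = 145.4°: the bracketed kinematic factor |dx/dθ| = 0.025007 m.
ω = v/|dx/dθ| = 0.16/0.025007 = 6.3983 rad/s.
N = 60ω/(2π) = 61.099 rpm.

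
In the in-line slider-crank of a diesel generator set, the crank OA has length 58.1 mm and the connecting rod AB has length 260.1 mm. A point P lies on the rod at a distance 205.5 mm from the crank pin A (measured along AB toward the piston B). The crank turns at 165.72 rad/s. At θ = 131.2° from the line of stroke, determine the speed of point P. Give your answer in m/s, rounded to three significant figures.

6.53

ω = 165.7 rad/s.  Crank-pin speed |V_A| = rω = 9.6283 m/s, perpendicular to OA.
Rod angle: sinφ = −(r/L) sinθ ⇒ φ = -9.676°; ω_rod = −rω cosθ/√(L²−r²sin²θ) = +24.735 rad/s.
V_P = V_A + ω_rod × AP, with AP = 0.2055 m along the rod.
Components: V_Px = −rω sinθ − a·ω_rod·sinφ = -6.3902 m/s;  V_Py = rω cosθ + a·ω_rod·cosφ = -1.3313 m/s.
|V_P| = √(V_Px² + V_Py²) = 6.5274 m/s.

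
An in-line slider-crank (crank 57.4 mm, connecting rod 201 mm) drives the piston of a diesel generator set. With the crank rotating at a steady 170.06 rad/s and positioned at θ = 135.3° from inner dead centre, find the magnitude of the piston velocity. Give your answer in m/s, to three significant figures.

ω = 170.1 rad/s
For an in-line slider-crank, x = r cosθ + √(L² − r² sin²θ), so v = −rω sinθ·[1 + r cosθ/√(L² − r² sin²θ)].
With r = 0.0574 m, L = 0.201 m, θ = 135.3°: √(L² − r² sin²θ) = 0.1969 m.
v = −0.0574·170.1·0.70339·[1 + 0.0574·-0.71080/0.1969] = -5.4434 m/s.
|v| = 5.4434 m/s.

5.44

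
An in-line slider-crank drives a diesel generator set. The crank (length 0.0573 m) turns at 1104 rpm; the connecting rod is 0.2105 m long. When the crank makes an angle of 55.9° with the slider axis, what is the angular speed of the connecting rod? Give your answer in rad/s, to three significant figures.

18.1

ω = 115.6 rad/s (converted from 1104 rpm).
The rod makes angle φ with the slider axis where L sinφ = r sinθ; differentiating, L cosφ·φ̇ = r ω cosθ.
L cosφ = √(L² − r² sin²θ) = 0.20508 m.
|ω_rod| = r ω |cosθ| / √(L² − r² sin²θ) = 0.0573·115.6·0.56064/0.20508 = 18.109 rad/s.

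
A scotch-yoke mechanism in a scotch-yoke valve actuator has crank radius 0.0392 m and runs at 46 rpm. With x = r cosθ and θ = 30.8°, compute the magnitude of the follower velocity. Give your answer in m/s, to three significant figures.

0.0967

ω = 4.817 rad/s (from 46 rpm).
x = r cosθ ⇒ ẋ = −rω sinθ.
|v| = rω|sinθ| = 0.0392·4.817·|sin 30.8°| = 0.096689 m/s.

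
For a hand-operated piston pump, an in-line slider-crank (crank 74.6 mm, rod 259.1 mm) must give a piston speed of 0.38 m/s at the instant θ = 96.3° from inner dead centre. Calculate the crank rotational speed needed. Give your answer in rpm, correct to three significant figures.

For an in-line slider-crank, |v_piston| = rω|sinθ|·[1 + r cosθ/√(L² − r² sin²θ)].
With r = 0.0746 m, L = 0.2591 m, θ = 96.3°: the bracketed kinematic factor |dx/dθ| = 0.071704 m.
ω = v/|dx/dθ| = 0.38/0.071704 = 5.2995 rad/s.
N = 60ω/(2π) = 50.607 rpm.

50.6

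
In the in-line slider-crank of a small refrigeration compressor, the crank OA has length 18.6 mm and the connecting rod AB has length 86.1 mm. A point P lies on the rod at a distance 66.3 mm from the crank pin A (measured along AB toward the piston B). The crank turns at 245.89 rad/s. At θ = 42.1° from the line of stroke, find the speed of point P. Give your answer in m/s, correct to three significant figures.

3.54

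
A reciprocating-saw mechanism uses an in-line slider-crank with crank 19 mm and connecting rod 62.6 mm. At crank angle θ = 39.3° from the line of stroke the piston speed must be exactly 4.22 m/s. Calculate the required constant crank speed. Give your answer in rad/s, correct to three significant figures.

283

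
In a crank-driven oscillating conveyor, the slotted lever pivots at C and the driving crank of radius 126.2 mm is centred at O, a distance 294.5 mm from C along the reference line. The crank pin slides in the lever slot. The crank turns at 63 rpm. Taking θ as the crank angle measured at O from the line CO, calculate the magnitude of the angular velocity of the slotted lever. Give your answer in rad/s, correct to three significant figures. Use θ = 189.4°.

4.67

ω = 6.597 rad/s (from 63 rpm).
Crank pin A relative to C: A = (d + r cosθ, r sinθ); lever angle φ = atan2(r sinθ, d + r cosθ).
Differentiating tanφ: φ̇ = rω(d cosθ + r)/(d² + r² + 2dr cosθ).
d² + r² + 2dr cosθ = |CA|² = 0.029323 m²;  d cosθ + r = -0.16435 m.
|ω_lever| = |0.1262·6.597·-0.16435| / 0.029323 = 4.6664 rad/s.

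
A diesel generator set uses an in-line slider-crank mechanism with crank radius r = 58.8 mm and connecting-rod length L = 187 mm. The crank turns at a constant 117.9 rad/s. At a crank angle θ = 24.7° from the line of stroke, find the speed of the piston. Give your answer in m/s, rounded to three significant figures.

3.73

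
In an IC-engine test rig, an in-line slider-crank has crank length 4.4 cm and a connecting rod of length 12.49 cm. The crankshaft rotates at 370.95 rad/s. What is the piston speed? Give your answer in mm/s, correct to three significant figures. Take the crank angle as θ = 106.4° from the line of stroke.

ω = 370.9 rad/s
For an in-line slider-crank, x = r cosθ + √(L² − r² sin²θ), so v = −rω sinθ·[1 + r cosθ/√(L² − r² sin²θ)].
With r = 0.044 m, L = 0.1249 m, θ = 106.4°: √(L² − r² sin²θ) = 0.11755 m.
v = −0.044·370.9·0.95931·[1 + 0.044·-0.28234/0.11755] = -14.003 m/s.
|v| = 14.003 m/s = 14003 mm/s.

14000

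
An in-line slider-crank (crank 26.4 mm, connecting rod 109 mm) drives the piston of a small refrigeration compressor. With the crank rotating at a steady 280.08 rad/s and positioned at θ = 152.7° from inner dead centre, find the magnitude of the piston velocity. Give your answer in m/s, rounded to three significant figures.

ω = 280.1 rad/s
For an in-line slider-crank, x = r cosθ + √(L² − r² sin²θ), so v = −rω sinθ·[1 + r cosθ/√(L² − r² sin²θ)].
With r = 0.0264 m, L = 0.109 m, θ = 152.7°: √(L² − r² sin²θ) = 0.10833 m.
v = −0.0264·280.1·0.45865·[1 + 0.0264·-0.88862/0.10833] = -2.6569 m/s.
|v| = 2.6569 m/s.

2.66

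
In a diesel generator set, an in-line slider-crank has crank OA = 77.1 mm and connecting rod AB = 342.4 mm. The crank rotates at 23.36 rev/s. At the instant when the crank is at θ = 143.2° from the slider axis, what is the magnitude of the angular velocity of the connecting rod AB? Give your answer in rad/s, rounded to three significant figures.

ω = 146.8 rad/s (converted from 23.36 rev/s).
The rod makes angle φ with the slider axis where L sinφ = r sinθ; differentiating, L cosφ·φ̇ = r ω cosθ.
L cosφ = √(L² − r² sin²θ) = 0.33927 m.
|ω_rod| = r ω |cosθ| / √(L² − r² sin²θ) = 0.0771·146.8·0.80073/0.33927 = 26.708 rad/s.

26.7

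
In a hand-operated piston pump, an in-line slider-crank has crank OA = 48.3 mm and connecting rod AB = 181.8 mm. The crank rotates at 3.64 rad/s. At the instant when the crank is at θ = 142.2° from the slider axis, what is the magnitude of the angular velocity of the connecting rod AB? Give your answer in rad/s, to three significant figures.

ω = 3.64 rad/s
The rod makes angle φ with the slider axis where L sinφ = r sinθ; differentiating, L cosφ·φ̇ = r ω cosθ.
L cosφ = √(L² − r² sin²θ) = 0.17937 m.
|ω_rod| = r ω |cosθ| / √(L² − r² sin²θ) = 0.0483·3.64·0.79016/0.17937 = 0.77447 rad/s.

0.774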